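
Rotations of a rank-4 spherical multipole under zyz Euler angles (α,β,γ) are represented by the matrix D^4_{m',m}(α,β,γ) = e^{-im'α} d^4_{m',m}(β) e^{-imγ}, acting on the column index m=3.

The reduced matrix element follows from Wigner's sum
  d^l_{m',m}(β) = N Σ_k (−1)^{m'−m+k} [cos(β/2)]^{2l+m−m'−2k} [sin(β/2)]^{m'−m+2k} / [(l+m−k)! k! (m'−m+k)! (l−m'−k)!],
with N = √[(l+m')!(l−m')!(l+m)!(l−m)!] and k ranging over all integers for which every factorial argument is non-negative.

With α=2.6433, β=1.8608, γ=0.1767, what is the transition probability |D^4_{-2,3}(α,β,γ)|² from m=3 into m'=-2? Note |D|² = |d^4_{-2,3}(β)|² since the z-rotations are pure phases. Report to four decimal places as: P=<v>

Split into d^4_{-2,3}(β=1.8608) × two z-phases.
c=cos(1.8608/2)=0.597513, s=sin(1.8608/2)=0.801859; N=√[2·720·5040·1]=2693.993318
The bounds max(0,m−m')=5 and min(l+m,l−m')=6 give 2 terms
  k=5: (−1)^0·2693.9933/(240)·0.5975^3·0.8019^5 = +0.793813
  k=6: (−1)^1·2693.9933/(720)·0.5975^1·0.8019^7 = -0.476538
d^4_{-2,3}(1.8608) = +0.793813 -0.476538 = +0.317275
|D^4_{-2,3}|² = |d^4_{-2,3}(β)|² = (+0.317275)² = 0.100663 (the z-rotation phases have unit modulus)

P=0.1007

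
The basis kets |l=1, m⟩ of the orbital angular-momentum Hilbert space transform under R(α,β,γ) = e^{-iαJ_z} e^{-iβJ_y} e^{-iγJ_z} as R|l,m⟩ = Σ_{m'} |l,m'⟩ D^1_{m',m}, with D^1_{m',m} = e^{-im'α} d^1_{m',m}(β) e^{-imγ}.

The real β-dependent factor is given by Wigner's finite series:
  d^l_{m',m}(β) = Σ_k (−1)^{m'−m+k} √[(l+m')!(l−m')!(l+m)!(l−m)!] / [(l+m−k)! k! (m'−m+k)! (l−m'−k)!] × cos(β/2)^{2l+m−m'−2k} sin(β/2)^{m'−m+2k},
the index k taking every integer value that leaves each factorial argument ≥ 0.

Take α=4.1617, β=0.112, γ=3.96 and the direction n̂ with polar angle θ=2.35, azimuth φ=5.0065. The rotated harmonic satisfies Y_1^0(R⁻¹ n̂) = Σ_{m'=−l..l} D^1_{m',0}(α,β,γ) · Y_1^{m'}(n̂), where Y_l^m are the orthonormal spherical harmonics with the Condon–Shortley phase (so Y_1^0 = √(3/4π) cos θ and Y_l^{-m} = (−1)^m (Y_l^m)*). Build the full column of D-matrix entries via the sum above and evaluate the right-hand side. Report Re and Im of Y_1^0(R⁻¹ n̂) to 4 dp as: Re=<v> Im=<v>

Need the full column D^1_{m',0} for m'=−1..1 at α=4.1617, β=0.112, γ=3.96.
cos(β/2)=0.998432, sin(β/2)=0.055971
d^1_{-1,0}: single k=1 term ⇒ +0.079030;  D = -0.041355-0.067347i
d^1_{0,0}: k∈[0..1] ⇒ +0.996867 -0.003133 = +0.993735;  D = +0.993735+0.000000i
d^1_{1,0}: single k=0 term ⇒ -0.079030;  D = +0.041355-0.067347i
Y_1^{m'}(θ=2.35,φ=5.0065) and Σ D·Y over m':
  (-0.0414-0.0673i)·(+0.0713+0.2353i)  (+0.9937+0.0000i)·(-0.3433+0.0000i)  (+0.0414-0.0673i)·(-0.0713+0.2353i)
Y_1^0(R⁻¹ n̂) = -0.315402+0.000000i

Re=-0.3154 Im=0.0000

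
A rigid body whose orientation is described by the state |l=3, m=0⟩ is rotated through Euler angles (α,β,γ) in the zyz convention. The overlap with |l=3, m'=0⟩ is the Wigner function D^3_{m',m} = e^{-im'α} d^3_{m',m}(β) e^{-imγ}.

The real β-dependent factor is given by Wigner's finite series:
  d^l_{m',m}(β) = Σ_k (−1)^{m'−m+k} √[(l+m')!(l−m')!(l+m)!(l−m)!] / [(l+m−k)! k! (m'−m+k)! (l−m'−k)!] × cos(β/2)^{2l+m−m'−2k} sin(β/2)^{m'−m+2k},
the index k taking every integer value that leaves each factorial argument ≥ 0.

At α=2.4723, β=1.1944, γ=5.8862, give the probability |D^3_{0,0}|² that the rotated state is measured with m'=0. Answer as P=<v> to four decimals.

P=0.1825

First d^3_{0,0}(β=1.1944), then the phase factors e^{-i(0)α} and e^{-i(0)γ}:
With c≡cos(β/2)=0.826913 and s≡sin(β/2)=0.562329, N=[6·6·6·6]^{1/2}=36.000000
The bounds max(0,m−m')=0 and min(l+m,l−m')=3 give 4 terms
  k=0: (−1)^0·36.0000/(36)·0.8269^6·0.5623^0 = +0.319713
  k=1: (−1)^1·36.0000/(4)·0.8269^4·0.5623^2 = -1.330651
  k=2: (−1)^2·36.0000/(4)·0.8269^2·0.5623^4 = +0.615355
  k=3: (−1)^3·36.0000/(36)·0.8269^0·0.5623^6 = -0.031619
d^3_{0,0}(1.1944) = +0.319713 -1.330651 +0.615355 -0.031619 = -0.427202
|D^3_{0,0}|² = |d^3_{0,0}(β)|² = (-0.427202)² = 0.182501 (the z-rotation phases have unit modulus)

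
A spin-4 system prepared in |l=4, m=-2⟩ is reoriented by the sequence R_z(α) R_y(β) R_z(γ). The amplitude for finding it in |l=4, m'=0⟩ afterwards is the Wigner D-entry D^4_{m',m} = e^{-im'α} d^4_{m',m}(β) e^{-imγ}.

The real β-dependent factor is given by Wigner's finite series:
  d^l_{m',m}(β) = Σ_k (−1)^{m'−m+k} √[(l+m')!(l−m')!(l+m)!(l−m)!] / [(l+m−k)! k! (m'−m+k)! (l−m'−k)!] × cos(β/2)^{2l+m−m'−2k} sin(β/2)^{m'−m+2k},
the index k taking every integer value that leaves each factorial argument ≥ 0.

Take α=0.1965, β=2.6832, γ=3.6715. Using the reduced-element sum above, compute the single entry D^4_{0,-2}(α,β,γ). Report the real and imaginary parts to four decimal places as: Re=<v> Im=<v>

Re=0.1752 Im=0.3125

D^4_{0,-2}(0.1965,2.6832,3.6715) = e^{-i·0·0.1965}·d^4_{0,-2}(2.6832)·e^{-i·-2·3.6715}. Compute d first:
Half-angle: c=0.227195, s=0.973849. N=√(24·24·2·720)=910.735966
Admissible k: 0..2 (factorial args all ≥0)
  k=0: (−1)^2·910.7360/(96)·0.2272^6·0.9738^2 = +0.001237
  k=1: (−1)^3·910.7360/(36)·0.2272^4·0.9738^4 = -0.060625
  k=2: (−1)^4·910.7360/(96)·0.2272^2·0.9738^6 = +0.417704
d^4_{0,-2}(2.6832) = +0.001237 -0.060625 +0.417704 = +0.358317
Phases: e^{-i·(0)·0.1965}=+1.000000+0.000000i, e^{-i·(-2)·3.6715}=+0.489034+0.872265i ⇒ D=+0.175229+0.312547i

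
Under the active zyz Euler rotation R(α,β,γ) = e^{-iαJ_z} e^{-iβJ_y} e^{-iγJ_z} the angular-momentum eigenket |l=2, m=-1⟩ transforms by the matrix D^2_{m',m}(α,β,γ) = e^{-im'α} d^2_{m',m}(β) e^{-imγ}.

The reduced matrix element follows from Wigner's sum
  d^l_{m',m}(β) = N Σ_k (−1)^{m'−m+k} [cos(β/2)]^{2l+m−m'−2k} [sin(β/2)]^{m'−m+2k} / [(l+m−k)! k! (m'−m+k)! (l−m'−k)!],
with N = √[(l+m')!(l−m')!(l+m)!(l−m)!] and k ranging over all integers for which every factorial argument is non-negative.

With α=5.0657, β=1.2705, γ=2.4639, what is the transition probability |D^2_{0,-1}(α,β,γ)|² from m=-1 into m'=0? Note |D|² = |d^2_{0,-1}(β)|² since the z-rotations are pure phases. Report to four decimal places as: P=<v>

D^2_{0,-1}(5.0657,1.2705,2.4639) = e^{-i·0·5.0657}·d^2_{0,-1}(1.2705)·e^{-i·-1·2.4639}. Compute d first:
With c≡cos(β/2)=0.804923 and s≡sin(β/2)=0.593379, N=[2·2·1·6]^{1/2}=4.898979
The bounds max(0,m−m')=0 and min(l+m,l−m')=1 give 2 terms
  k=0: (−1)^1·4.8990/(2)·0.8049^3·0.5934^1 = -0.758004
  k=1: (−1)^2·4.8990/(2)·0.8049^1·0.5934^3 = +0.411933
d^2_{0,-1}(1.2705) = -0.758004 +0.411933 = -0.346071
|D^2_{0,-1}|² = |d^2_{0,-1}(β)|² = (-0.346071)² = 0.119765 (the z-rotation phases have unit modulus)

P=0.1198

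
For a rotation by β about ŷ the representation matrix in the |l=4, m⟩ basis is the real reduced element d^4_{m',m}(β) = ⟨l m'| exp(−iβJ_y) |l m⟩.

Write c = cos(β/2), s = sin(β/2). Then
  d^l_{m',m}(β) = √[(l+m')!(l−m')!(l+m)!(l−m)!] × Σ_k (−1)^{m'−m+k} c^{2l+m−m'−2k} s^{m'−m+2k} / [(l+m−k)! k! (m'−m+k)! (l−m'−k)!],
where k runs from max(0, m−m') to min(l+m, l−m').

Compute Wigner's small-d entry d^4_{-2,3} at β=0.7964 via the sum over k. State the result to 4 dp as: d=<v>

d^4_{-2,3}(β=0.7964) via Wigner's sum:
Half-angle: c=0.921760, s=0.387760. N=√(2·720·5040·1)=2693.993318
k∈{5,6} keeps every argument non-negative
  k=5: (−1)^0·2693.9933/(240)·0.9218^3·0.3878^5 = +0.077064
  k=6: (−1)^1·2693.9933/(720)·0.9218^1·0.3878^7 = -0.004546
d^4_{-2,3}(0.7964) = +0.077064 -0.004546 = +0.072518

d=0.0725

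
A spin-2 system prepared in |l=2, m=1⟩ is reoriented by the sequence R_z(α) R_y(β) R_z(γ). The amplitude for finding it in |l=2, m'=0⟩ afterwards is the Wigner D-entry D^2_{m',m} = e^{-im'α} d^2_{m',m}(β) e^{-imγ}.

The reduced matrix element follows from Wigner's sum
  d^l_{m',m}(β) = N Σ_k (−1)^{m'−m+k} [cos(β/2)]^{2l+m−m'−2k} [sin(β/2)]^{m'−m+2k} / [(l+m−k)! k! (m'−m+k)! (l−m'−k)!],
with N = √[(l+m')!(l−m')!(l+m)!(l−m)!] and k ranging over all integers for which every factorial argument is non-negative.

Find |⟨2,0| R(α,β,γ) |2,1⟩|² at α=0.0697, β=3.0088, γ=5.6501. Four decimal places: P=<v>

P=0.0258

Split into d^2_{0,1}(β=3.0088) × two z-phases.
Half-angle: c=0.066348, s=0.997797. N=√(2·2·6·1)=4.898979
k∈{1,2} keeps every argument non-negative
  k=1: (−1)^0·4.8990/(2)·0.0663^3·0.9978^1 = +0.000714
  k=2: (−1)^1·4.8990/(2)·0.0663^1·0.9978^3 = -0.161446
d^2_{0,1}(3.0088) = +0.000714 -0.161446 = -0.160732
|D^2_{0,1}|² = |d^2_{0,1}(β)|² = (-0.160732)² = 0.025835 (the z-rotation phases have unit modulus)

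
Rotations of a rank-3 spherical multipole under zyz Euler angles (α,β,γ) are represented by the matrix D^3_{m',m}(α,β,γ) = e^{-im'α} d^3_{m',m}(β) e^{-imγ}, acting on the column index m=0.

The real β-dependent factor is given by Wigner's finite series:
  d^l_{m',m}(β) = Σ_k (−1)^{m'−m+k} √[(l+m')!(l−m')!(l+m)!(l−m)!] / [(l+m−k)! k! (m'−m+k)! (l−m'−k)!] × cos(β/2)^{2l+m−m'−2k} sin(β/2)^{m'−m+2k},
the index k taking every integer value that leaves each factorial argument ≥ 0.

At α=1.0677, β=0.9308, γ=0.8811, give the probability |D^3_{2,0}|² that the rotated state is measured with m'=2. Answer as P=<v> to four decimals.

First d^3_{2,0}(β=0.9308), then the phase factors e^{-i(2)α} and e^{-i(0)γ}:
Half-angle: c=0.893642, s=0.448780. N=√(120·1·6·6)=65.726707
The bounds max(0,m−m')=0 and min(l+m,l−m')=1 give 2 terms
  k=0: (−1)^2·65.7267/(12)·0.8936^4·0.4488^2 = +0.703530
  k=1: (−1)^3·65.7267/(12)·0.8936^2·0.4488^4 = -0.177428
d^3_{2,0}(0.9308) = +0.703530 -0.177428 = +0.526102
|D^3_{2,0}|² = |d^3_{2,0}(β)|² = (+0.526102)² = 0.276783 (the z-rotation phases have unit modulus)

P=0.2768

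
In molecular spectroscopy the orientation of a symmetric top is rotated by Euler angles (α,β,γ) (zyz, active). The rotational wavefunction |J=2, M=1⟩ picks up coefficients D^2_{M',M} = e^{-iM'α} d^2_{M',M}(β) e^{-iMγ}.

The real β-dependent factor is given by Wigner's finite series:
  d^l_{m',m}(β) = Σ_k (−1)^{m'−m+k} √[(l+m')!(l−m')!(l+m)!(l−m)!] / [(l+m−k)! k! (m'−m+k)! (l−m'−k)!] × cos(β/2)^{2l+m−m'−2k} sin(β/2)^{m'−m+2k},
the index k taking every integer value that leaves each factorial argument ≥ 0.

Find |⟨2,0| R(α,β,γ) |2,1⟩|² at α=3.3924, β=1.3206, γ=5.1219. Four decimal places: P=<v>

First d^2_{0,1}(β=1.3206), then the phase factors e^{-i(0)α} and e^{-i(1)γ}:
c=cos(1.3206/2)=0.789808, s=sin(1.3206/2)=0.613354; N=√[2·2·6·1]=4.898979
The bounds max(0,m−m')=1 and min(l+m,l−m')=2 give 2 terms
  k=1: (−1)^0·4.8990/(2)·0.7898^3·0.6134^1 = +0.740204
  k=2: (−1)^1·4.8990/(2)·0.7898^1·0.6134^3 = -0.446407
d^2_{0,1}(1.3206) = +0.740204 -0.446407 = +0.293798
|D^2_{0,1}|² = |d^2_{0,1}(β)|² = (+0.293798)² = 0.086317 (the z-rotation phases have unit modulus)

P=0.0863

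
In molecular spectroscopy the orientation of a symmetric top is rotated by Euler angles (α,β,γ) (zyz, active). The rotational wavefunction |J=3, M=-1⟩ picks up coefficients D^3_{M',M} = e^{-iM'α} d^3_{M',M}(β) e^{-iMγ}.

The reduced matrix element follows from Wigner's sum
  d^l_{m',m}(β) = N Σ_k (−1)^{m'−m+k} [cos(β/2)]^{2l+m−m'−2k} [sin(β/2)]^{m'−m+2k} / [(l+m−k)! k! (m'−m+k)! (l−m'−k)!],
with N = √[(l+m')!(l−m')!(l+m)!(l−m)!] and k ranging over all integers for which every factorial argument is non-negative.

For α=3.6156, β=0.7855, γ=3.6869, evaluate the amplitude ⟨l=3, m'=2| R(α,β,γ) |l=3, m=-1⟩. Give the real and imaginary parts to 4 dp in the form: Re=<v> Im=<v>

Re=0.2352 Im=-0.1002

Split into d^3_{2,-1}(β=0.7855) × two z-phases.
With c≡cos(β/2)=0.923860 and s≡sin(β/2)=0.382730, N=[120·1·2·24]^{1/2}=75.894664
k: max(0,(-1)−(2))=0 … min(3+(-1),3−(2))=1
  k=0: (−1)^3·75.8947/(12)·0.9239^3·0.3827^3 = -0.279594
  k=1: (−1)^4·75.8947/(24)·0.9239^1·0.3827^5 = +0.023992
d^3_{2,-1}(0.7855) = -0.279594 +0.023992 = -0.255602
Attach z-rotation phases: D = e^{-i(2)(3.6156)}·(-0.255602)·e^{-i(-1)(3.6869)} = +0.235154-0.100173i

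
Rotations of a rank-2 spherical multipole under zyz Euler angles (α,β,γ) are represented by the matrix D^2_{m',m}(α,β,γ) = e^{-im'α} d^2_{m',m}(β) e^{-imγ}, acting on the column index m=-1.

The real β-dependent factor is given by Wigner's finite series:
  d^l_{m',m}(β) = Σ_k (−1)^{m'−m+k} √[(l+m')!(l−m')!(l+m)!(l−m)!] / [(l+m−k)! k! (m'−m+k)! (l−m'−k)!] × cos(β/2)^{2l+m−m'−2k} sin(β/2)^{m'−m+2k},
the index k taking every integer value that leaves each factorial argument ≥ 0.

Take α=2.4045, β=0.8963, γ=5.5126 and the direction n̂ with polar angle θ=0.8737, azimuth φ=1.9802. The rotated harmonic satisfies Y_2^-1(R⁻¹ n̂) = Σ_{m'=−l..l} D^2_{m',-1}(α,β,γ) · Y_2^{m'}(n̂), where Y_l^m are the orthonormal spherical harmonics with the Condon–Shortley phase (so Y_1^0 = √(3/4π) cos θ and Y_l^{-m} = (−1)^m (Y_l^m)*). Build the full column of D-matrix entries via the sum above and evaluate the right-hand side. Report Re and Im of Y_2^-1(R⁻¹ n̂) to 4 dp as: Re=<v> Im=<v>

Re=0.1267 Im=0.1988

Need the full column D^2_{m',-1} for m'=−2..2 at α=2.4045, β=0.8963, γ=5.5126.
cos(β/2)=0.901250, sin(β/2)=0.433299
d^2_{-2,-1}: single k=1 term ⇒ +0.634386;  D = -0.395918-0.495676i
d^2_{-1,-1}: k∈[0..1] ⇒ +0.659753 -0.457496 = +0.202257;  D = -0.012758+0.201855i
d^2_{0,-1}: k∈[0..1] ⇒ -0.776961 +0.179591 = -0.597371;  D = -0.428615+0.416102i
d^2_{1,-1}: k∈[0..1] ⇒ +0.457496 -0.035249 = +0.422247;  D = -0.422010+0.014140i
d^2_{2,-1}: single k=0 term ⇒ -0.146635;  D = -0.111812-0.094868i
Y_2^{m'}(θ=0.8737,φ=1.9802) and Σ D·Y over m':
  (-0.3959-0.4957i)·(-0.1551+0.1658i)  (-0.0128+0.2019i)·(-0.1514-0.3488i)  (-0.4286+0.4161i)·(+0.0746+0.0000i)  (-0.4220+0.0141i)·(+0.1514-0.3488i)  (-0.1118-0.0949i)·(-0.1551-0.1658i)
Y_2^-1(R⁻¹ n̂) = +0.126654+0.198767i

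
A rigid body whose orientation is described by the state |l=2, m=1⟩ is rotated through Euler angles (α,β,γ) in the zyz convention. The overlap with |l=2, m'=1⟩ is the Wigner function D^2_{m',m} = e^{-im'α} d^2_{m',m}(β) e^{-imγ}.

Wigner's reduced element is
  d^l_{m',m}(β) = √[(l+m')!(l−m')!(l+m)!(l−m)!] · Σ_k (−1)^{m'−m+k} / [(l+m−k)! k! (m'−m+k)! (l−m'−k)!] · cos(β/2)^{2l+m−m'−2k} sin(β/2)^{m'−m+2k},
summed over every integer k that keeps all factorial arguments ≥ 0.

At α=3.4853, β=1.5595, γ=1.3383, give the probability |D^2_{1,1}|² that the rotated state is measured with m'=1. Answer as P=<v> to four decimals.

P=0.2443

First d^2_{1,1}(β=1.5595), then the phase factors e^{-i(1)α} and e^{-i(1)γ}:
With c≡cos(β/2)=0.711089 and s≡sin(β/2)=0.703102, N=[6·1·6·1]^{1/2}=6.000000
Admissible k: 0..1 (factorial args all ≥0)
  k=0: (−1)^0·6.0000/(6)·0.7111^4·0.7031^0 = +0.255680
  k=1: (−1)^1·6.0000/(2)·0.7111^2·0.7031^2 = -0.749904
d^2_{1,1}(1.5595) = +0.255680 -0.749904 = -0.494224
|D^2_{1,1}|² = |d^2_{1,1}(β)|² = (-0.494224)² = 0.244258 (the z-rotation phases have unit modulus)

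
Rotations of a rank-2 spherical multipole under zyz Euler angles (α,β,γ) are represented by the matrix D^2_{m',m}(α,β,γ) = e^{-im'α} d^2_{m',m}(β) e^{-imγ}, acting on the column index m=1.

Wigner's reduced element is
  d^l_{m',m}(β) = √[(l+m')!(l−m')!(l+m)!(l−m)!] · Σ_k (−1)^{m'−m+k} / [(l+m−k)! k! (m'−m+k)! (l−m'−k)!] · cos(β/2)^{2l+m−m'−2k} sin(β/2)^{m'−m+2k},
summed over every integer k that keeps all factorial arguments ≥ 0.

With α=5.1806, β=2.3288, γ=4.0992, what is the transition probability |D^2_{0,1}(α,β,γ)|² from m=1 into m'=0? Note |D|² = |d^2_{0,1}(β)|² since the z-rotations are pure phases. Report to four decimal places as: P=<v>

P=0.3739

Split into d^2_{0,1}(β=2.3288) × two z-phases.
c=cos(2.3288/2)=0.395302, s=sin(2.3288/2)=0.918551; N=√[2·2·6·1]=4.898979
Admissible k: 1..2 (factorial args all ≥0)
  k=1: (−1)^0·4.8990/(2)·0.3953^3·0.9186^1 = +0.138984
  k=2: (−1)^1·4.8990/(2)·0.3953^1·0.9186^3 = -0.750438
d^2_{0,1}(2.3288) = +0.138984 -0.750438 = -0.611454
|D^2_{0,1}|² = |d^2_{0,1}(β)|² = (-0.611454)² = 0.373875 (the z-rotation phases have unit modulus)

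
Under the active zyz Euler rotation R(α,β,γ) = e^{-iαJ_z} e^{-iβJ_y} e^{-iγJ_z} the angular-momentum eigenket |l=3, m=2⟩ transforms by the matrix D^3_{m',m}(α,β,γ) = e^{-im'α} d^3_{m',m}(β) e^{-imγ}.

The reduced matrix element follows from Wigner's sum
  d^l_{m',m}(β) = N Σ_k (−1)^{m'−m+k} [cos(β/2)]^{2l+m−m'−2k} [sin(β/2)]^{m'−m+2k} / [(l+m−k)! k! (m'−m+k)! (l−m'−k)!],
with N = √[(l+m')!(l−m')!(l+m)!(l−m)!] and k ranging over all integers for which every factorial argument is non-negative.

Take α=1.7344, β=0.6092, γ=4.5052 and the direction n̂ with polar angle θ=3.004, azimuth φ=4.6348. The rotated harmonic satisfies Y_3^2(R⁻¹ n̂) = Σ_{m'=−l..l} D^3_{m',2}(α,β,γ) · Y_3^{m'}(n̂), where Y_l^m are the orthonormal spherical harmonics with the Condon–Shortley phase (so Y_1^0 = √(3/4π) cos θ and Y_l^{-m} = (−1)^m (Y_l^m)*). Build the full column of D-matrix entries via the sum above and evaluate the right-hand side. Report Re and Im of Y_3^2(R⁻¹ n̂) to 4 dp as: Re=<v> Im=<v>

Need the full column D^3_{m',2} for m'=−3..3 at α=1.7344, β=0.6092, γ=4.5052.
cos(β/2)=0.953967, sin(β/2)=0.299912
d^3_{-3,2}: single k=5 term ⇒ +0.005670;  D = -0.004460+0.003501i
d^3_{-2,2}: k∈[4..5] ⇒ +0.036814 -0.000728 = +0.036086;  D = +0.026610+0.024375i
d^3_{-1,2}: k∈[3..4] ⇒ +0.148119 -0.007320 = +0.140799;  D = +0.076923-0.117929i
d^3_{0,2}: k∈[2..3] ⇒ +0.408019 -0.040327 = +0.367692;  D = -0.336573-0.148040i
d^3_{1,2}: k∈[1..2] ⇒ +0.749307 -0.148119 = +0.601189;  D = -0.149187+0.582384i
d^3_{2,2}: k∈[0..1] ⇒ +0.753703 -0.372469 = +0.381234;  D = +0.379786+0.033190i
d^3_{3,2}: single k=0 term ⇒ -0.580411;  D = +0.044319+0.578716i
Y_3^{m'}(θ=3.004,φ=4.6348) and Σ D·Y over m':
  (-0.0045+0.0035i)·(+0.0002-0.0010i)  (+0.0266+0.0244i)·(+0.0188+0.0029i)  (+0.0769-0.1179i)·(-0.0134+0.1726i)  (-0.3366-0.1480i)·(-0.7045+0.0000i)  (-0.1492+0.5824i)·(+0.0134+0.1726i)  (+0.3798+0.0332i)·(+0.0188-0.0029i)  (+0.0443+0.5787i)·(-0.0002-0.0010i)
Y_3^2(R⁻¹ n̂) = +0.162188+0.101082i

Re=0.1622 Im=0.1011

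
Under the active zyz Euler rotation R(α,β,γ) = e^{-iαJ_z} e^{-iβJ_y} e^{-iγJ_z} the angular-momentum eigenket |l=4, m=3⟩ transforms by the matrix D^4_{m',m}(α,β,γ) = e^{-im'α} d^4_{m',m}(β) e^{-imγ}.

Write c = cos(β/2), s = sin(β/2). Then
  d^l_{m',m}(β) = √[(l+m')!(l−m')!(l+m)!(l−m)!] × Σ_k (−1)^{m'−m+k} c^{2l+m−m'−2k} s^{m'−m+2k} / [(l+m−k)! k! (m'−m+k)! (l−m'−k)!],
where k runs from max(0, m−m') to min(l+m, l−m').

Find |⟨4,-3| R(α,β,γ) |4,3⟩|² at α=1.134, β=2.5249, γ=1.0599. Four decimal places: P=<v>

D^4_{-3,3}(1.134,2.5249,1.0599) = e^{-i·-3·1.134}·d^4_{-3,3}(2.5249)·e^{-i·3·1.0599}. Compute d first:
c=cos(2.5249/2)=0.303483, s=sin(2.5249/2)=0.952837; N=√[1·5040·5040·1]=5040.000000
Admissible k: 6..7 (factorial args all ≥0)
  k=6: (−1)^0·5040.0000/(720)·0.3035^2·0.9528^6 = +0.482479
  k=7: (−1)^1·5040.0000/(5040)·0.3035^0·0.9528^8 = -0.679435
d^4_{-3,3}(2.5249) = +0.482479 -0.679435 = -0.196956
|D^4_{-3,3}|² = |d^4_{-3,3}(β)|² = (-0.196956)² = 0.038792 (the z-rotation phases have unit modulus)

P=0.0388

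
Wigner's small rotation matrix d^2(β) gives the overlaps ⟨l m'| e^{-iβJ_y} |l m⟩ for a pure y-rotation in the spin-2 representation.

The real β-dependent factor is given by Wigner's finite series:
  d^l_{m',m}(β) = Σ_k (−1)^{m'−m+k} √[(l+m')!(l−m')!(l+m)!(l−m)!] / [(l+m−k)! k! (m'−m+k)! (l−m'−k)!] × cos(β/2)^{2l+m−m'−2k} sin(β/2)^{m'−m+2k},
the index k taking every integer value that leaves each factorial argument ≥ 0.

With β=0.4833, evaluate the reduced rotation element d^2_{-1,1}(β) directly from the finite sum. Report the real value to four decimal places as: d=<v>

d=0.1587

d^2_{-1,1}(β=0.4833) via Wigner's sum:
c=cos(0.4833/2)=0.970944, s=sin(0.4833/2)=0.239305; N=√[1·6·6·1]=6.000000
Admissible k: 2..3 (factorial args all ≥0)
  k=2: (−1)^0·6.0000/(2)·0.9709^2·0.2393^2 = +0.161962
  k=3: (−1)^1·6.0000/(6)·0.9709^0·0.2393^4 = -0.003279
d^2_{-1,1}(0.4833) = +0.161962 -0.003279 = +0.158683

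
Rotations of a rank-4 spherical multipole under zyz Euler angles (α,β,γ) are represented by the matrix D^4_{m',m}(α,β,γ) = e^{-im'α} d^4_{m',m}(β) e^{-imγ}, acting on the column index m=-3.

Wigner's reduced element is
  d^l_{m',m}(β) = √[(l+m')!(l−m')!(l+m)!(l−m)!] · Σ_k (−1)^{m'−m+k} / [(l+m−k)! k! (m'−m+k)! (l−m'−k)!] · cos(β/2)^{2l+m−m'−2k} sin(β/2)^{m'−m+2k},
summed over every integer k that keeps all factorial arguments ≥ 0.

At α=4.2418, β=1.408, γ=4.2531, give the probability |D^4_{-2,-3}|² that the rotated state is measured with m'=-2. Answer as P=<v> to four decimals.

P=0.1774

D^4_{-2,-3}(4.2418,1.408,4.2531) = e^{-i·-2·4.2418}·d^4_{-2,-3}(1.408)·e^{-i·-3·4.2531}. Compute d first:
c=cos(1.408/2)=0.762259, s=sin(1.408/2)=0.647272; N=√[2·720·1·5040]=2693.993318
The bounds max(0,m−m')=0 and min(l+m,l−m')=1 give 2 terms
  k=0: (−1)^1·2693.9933/(720)·0.7623^7·0.6473^1 = -0.362134
  k=1: (−1)^2·2693.9933/(240)·0.7623^5·0.6473^3 = +0.783356
d^4_{-2,-3}(1.408) = -0.362134 +0.783356 = +0.421221
|D^4_{-2,-3}|² = |d^4_{-2,-3}(β)|² = (+0.421221)² = 0.177427 (the z-rotation phases have unit modulus)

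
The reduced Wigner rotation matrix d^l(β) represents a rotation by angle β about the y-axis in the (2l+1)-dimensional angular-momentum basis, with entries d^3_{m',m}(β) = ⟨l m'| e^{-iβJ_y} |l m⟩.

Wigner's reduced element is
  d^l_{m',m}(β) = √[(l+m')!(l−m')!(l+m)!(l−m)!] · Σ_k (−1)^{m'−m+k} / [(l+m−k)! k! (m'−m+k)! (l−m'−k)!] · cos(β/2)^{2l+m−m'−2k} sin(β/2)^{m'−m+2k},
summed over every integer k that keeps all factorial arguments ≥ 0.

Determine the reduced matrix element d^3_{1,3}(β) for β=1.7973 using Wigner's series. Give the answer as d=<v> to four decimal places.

d=0.3565

d^3_{1,3}(β=1.7973) via Wigner's sum:
Half-angle: c=0.622667, s=0.782487. N=√(24·2·720·1)=185.903201
Admissible k: 2..2 (factorial args all ≥0)
  k=2: (−1)^0·185.9032/(48)·0.6227^4·0.7825^2 = +0.356470
d^3_{1,3}(1.7973) = +0.356470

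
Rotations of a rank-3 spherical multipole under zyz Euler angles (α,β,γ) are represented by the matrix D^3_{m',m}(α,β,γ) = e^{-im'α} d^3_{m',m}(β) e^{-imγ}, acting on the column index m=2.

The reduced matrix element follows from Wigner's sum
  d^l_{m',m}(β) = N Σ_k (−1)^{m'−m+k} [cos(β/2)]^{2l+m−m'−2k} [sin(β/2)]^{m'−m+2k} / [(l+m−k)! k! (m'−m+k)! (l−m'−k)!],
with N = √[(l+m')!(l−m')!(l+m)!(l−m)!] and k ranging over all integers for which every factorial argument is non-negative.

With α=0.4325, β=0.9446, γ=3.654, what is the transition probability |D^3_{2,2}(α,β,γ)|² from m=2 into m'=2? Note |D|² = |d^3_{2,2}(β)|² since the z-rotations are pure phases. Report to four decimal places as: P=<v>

First d^3_{2,2}(β=0.9446), then the phase factors e^{-i(2)α} and e^{-i(2)γ}:
c=cos(0.9446/2)=0.890524, s=sin(0.9446/2)=0.454936; N=√[120·1·120·1]=120.000000
The bounds max(0,m−m')=0 and min(l+m,l−m')=1 give 2 terms
  k=0: (−1)^0·120.0000/(120)·0.8905^6·0.4549^0 = +0.498740
  k=1: (−1)^1·120.0000/(24)·0.8905^4·0.4549^2 = -0.650808
d^3_{2,2}(0.9446) = +0.498740 -0.650808 = -0.152068
|D^3_{2,2}|² = |d^3_{2,2}(β)|² = (-0.152068)² = 0.023125 (the z-rotation phases have unit modulus)

P=0.0231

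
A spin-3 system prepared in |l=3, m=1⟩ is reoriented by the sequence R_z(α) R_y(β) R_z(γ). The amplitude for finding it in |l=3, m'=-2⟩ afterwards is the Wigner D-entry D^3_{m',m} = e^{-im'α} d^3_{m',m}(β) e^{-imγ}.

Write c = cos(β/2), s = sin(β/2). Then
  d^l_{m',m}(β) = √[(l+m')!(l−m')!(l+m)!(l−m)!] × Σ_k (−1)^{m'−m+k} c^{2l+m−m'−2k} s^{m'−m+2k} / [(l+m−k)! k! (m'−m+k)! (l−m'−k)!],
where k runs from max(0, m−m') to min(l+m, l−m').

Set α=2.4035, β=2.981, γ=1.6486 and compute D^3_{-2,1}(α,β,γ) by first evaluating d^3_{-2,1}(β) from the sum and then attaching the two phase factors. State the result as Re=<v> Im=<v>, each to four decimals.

D^3_{-2,1}(2.4035,2.981,1.6486) = e^{-i·-2·2.4035}·d^3_{-2,1}(2.981)·e^{-i·1·1.6486}. Compute d first:
With c≡cos(β/2)=0.080210 and s≡sin(β/2)=0.996778, N=[1·120·24·2]^{1/2}=75.894664
k: max(0,(1)−(-2))=3 … min(3+(1),3−(-2))=4
  k=3: (−1)^0·75.8947/(12)·0.0802^3·0.9968^3 = +0.003232
  k=4: (−1)^1·75.8947/(24)·0.0802^1·0.9968^5 = -0.249586
d^3_{-2,1}(2.981) = +0.003232 -0.249586 = -0.246354
Attach z-rotation phases: D = e^{-i(-2)(2.4035)}·(-0.246354)·e^{-i(1)(1.6486)} = +0.246319+0.004140i

Re=0.2463 Im=0.0041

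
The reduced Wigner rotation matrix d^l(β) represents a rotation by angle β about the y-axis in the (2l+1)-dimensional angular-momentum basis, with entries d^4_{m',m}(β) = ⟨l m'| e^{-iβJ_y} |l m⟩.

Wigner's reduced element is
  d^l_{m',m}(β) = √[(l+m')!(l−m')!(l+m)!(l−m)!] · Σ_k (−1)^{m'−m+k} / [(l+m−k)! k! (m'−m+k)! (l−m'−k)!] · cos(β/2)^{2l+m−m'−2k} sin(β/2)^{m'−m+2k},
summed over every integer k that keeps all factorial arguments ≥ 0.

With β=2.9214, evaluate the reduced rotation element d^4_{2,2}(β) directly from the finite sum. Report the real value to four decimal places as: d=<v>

d^4_{2,2}(β=2.9214) via Wigner's sum:
Half-angle: c=0.109874, s=0.993946. N=√(720·2·720·2)=1440.000000
The bounds max(0,m−m')=0 and min(l+m,l−m')=2 give 3 terms
  k=0: (−1)^0·1440.0000/(1440)·0.1099^8·0.9939^0 = +0.000000
  k=1: (−1)^1·1440.0000/(120)·0.1099^6·0.9939^2 = -0.000021
  k=2: (−1)^2·1440.0000/(96)·0.1099^4·0.9939^4 = +0.002134
d^4_{2,2}(2.9214) = +0.000000 -0.000021 +0.002134 = +0.002113

d=0.0021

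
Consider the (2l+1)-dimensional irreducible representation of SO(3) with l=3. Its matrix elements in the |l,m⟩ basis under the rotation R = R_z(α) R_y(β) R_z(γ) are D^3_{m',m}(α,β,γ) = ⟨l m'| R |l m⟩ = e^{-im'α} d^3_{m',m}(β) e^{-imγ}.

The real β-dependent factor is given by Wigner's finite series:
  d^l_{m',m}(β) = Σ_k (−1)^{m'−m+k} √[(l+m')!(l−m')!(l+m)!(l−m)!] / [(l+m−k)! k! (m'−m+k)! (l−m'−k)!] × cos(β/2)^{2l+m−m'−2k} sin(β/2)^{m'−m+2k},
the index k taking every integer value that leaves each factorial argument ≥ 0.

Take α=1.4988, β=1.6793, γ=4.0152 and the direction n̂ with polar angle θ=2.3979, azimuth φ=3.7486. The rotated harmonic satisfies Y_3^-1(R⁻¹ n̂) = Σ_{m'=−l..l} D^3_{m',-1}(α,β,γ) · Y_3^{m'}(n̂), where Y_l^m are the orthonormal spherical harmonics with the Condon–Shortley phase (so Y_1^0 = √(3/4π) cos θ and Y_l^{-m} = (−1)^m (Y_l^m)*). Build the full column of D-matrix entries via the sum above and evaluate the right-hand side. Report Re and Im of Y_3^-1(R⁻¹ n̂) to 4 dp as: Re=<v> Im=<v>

Need the full column D^3_{m',-1} for m'=−3..3 at α=1.4988, β=1.6793, γ=4.0152.
cos(β/2)=0.667723, sin(β/2)=0.744409
d^3_{-3,-1}: single k=2 term ⇒ +0.426634;  D = -0.260773+0.337660i
d^3_{-2,-1}: k∈[1..2] ⇒ +0.312460 -0.776704 = -0.464244;  D = -0.346062-0.309457i
d^3_{-1,-1}: k∈[0..2] ⇒ +0.088630 -0.881252 +0.821471 = +0.028848;  D = +0.020727-0.020065i
d^3_{0,-1}: k∈[0..2] ⇒ -0.342283 +1.276255 -0.528745 = +0.405226;  D = -0.260182-0.310667i
d^3_{1,-1}: k∈[0..2] ⇒ +0.660939 -1.095294 +0.170165 = -0.264190;  D = +0.214218-0.154618i
d^3_{2,-1}: k∈[0..1] ⇒ -0.776704 +0.482676 = -0.294027;  D = -0.154485-0.250173i
d^3_{3,-1}: single k=0 term ⇒ +0.530257;  D = +0.470041-0.245426i
Y_3^{m'}(θ=2.3979,φ=3.7486) and Σ D·Y over m':
  (-0.2608+0.3377i)·(+0.0321+0.1254i)  (-0.3461-0.3095i)·(-0.1204+0.3230i)  (+0.0207-0.0201i)·(-0.3070+0.2132i)  (-0.2602-0.3107i)·(+0.0801+0.0000i)  (+0.2142-0.1546i)·(+0.3070+0.2132i)  (-0.1545-0.2502i)·(-0.1204-0.3230i)  (+0.4700-0.2454i)·(-0.0321+0.1254i)
Y_3^-1(R⁻¹ n̂) = +0.120219+0.034332i

Re=0.1202 Im=0.0343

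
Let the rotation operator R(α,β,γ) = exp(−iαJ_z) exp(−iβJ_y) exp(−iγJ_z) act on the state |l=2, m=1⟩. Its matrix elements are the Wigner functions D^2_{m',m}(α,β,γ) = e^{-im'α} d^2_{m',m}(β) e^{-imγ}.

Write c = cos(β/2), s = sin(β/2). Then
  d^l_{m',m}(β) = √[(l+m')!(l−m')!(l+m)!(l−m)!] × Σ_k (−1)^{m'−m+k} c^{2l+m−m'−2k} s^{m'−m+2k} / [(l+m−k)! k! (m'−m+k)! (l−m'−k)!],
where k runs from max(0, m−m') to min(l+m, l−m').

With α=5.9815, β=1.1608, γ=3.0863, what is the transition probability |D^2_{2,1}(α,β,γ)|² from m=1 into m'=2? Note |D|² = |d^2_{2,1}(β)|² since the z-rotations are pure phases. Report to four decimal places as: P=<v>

P=0.4113

Split into d^2_{2,1}(β=1.1608) × two z-phases.
Half-angle: c=0.836243, s=0.548358. N=√(24·1·6·1)=12.000000
Admissible k: 0..0 (factorial args all ≥0)
  k=0: (−1)^1·12.0000/(6)·0.8362^3·0.5484^1 = -0.641346
d^2_{2,1}(1.1608) = -0.641346
|D^2_{2,1}|² = |d^2_{2,1}(β)|² = (-0.641346)² = 0.411325 (the z-rotation phases have unit modulus)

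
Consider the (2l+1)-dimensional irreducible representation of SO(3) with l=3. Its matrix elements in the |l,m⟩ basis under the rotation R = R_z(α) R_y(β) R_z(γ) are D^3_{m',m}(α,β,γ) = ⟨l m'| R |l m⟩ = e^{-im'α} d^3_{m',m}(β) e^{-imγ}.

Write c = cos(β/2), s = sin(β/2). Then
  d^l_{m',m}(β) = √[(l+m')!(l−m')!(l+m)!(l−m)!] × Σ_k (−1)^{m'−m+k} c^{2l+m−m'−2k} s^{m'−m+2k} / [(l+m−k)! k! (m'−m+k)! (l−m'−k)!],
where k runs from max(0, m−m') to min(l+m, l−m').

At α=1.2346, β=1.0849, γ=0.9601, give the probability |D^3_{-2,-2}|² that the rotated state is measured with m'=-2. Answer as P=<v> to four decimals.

First d^3_{-2,-2}(β=1.0849), then the phase factors e^{-i(-2)α} and e^{-i(-2)γ}:
Half-angle: c=0.856446, s=0.516236. N=√(1·120·1·120)=120.000000
k∈{0,1} keeps every argument non-negative
  k=0: (−1)^0·120.0000/(120)·0.8564^6·0.5162^0 = +0.394640
  k=1: (−1)^1·120.0000/(24)·0.8564^4·0.5162^2 = -0.716914
d^3_{-2,-2}(1.0849) = +0.394640 -0.716914 = -0.322274
|D^3_{-2,-2}|² = |d^3_{-2,-2}(β)|² = (-0.322274)² = 0.103861 (the z-rotation phases have unit modulus)

P=0.1039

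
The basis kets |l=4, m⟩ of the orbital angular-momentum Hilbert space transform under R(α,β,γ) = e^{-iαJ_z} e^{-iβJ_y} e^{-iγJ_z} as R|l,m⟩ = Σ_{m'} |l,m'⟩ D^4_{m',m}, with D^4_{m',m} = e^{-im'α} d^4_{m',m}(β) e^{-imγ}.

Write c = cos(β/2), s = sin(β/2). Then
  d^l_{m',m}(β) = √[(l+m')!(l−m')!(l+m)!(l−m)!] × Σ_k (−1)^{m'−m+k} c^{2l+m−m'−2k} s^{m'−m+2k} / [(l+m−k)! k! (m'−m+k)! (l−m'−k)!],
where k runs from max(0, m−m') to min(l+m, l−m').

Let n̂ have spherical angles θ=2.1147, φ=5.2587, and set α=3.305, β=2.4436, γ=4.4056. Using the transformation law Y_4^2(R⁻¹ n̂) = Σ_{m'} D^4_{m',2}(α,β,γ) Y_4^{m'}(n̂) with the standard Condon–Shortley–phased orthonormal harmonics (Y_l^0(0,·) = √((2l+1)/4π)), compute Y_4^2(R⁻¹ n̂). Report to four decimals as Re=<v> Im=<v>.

Re=-0.1919 Im=0.1442

Need the full column D^4_{m',2} for m'=−4..4 at α=3.305, β=2.4436, γ=4.4056.
cos(β/2)=0.341955, sin(β/2)=0.939716
d^4_{-4,2}: single k=6 term ⇒ +0.426086;  D = -0.127377-0.406601i
d^4_{-3,2}: k∈[5..6] ⇒ +0.328909 -0.827962 = -0.499053;  D = -0.224677-0.445617i
d^4_{-2,2}: k∈[4..6] ⇒ +0.159939 -0.966272 +0.608099 = -0.198234;  D = +0.116853+0.160132i
d^4_{-1,2}: k∈[3..5] ⇒ +0.054872 -0.621579 +0.938821 = +0.372113;  D = +0.265328+0.260901i
d^4_{0,2}: k∈[2..4] ⇒ +0.013395 -0.269744 +0.763905 = +0.507556;  D = -0.414974-0.292249i
d^4_{1,2}: k∈[1..3] ⇒ +0.002180 -0.082308 +0.414386 = +0.334258;  D = +0.300957+0.145442i
d^4_{2,2}: k∈[0..2] ⇒ +0.000187 -0.016943 +0.159939 = +0.143183;  D = -0.137336-0.040499i
d^4_{3,2}: k∈[0..1] ⇒ -0.001922 +0.043553 = +0.041631;  D = +0.041314+0.005122i
d^4_{4,2}: single k=0 term ⇒ +0.007471;  D = -0.007465+0.000299i
Y_4^{m'}(θ=2.1147,φ=5.2587) and Σ D·Y over m':
  (-0.1274-0.4066i)·(-0.1368-0.1939i)  (-0.2247-0.4456i)·(+0.4049-0.0276i)  (+0.1169+0.1601i)·(-0.0986+0.1902i)  (+0.2653+0.2609i)·(+0.1225+0.2015i)  (-0.4150-0.2922i)·(-0.2670+0.0000i)  (+0.3010+0.1454i)·(-0.1225+0.2015i)  (-0.1373-0.0405i)·(-0.0986-0.1902i)  (+0.0413+0.0051i)·(-0.4049-0.0276i)  (-0.0075+0.0003i)·(-0.1368+0.1939i)
Y_4^2(R⁻¹ n̂) = -0.191879+0.144188i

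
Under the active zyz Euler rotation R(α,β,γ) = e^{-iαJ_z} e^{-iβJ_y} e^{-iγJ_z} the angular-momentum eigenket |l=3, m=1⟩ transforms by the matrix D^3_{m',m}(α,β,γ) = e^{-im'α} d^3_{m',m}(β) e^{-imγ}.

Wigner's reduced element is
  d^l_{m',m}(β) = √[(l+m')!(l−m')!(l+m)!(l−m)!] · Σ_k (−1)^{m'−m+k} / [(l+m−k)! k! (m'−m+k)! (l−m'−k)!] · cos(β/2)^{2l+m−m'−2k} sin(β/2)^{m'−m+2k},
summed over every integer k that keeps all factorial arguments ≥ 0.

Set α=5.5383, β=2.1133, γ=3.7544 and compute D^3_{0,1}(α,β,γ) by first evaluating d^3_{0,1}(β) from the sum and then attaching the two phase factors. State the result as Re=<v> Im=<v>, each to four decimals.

Re=-0.1009 Im=0.0710

D^3_{0,1}(5.5383,2.1133,3.7544) = e^{-i·0·5.5383}·d^3_{0,1}(2.1133)·e^{-i·1·3.7544}. Compute d first:
With c≡cos(β/2)=0.491792 and s≡sin(β/2)=0.870713, N=[6·6·24·2]^{1/2}=41.569219
k: max(0,(1)−(0))=1 … min(3+(1),3−(0))=3
  k=1: (−1)^0·41.5692/(12)·0.4918^5·0.8707^1 = +0.086770
  k=2: (−1)^1·41.5692/(4)·0.4918^3·0.8707^3 = -0.815982
  k=3: (−1)^2·41.5692/(12)·0.4918^1·0.8707^5 = +0.852603
d^3_{0,1}(2.1133) = +0.086770 -0.815982 +0.852603 = +0.123391
Attach z-rotation phases: D = e^{-i(0)(5.5383)}·(+0.123391)·e^{-i(1)(3.7544)} = -0.100939+0.070971i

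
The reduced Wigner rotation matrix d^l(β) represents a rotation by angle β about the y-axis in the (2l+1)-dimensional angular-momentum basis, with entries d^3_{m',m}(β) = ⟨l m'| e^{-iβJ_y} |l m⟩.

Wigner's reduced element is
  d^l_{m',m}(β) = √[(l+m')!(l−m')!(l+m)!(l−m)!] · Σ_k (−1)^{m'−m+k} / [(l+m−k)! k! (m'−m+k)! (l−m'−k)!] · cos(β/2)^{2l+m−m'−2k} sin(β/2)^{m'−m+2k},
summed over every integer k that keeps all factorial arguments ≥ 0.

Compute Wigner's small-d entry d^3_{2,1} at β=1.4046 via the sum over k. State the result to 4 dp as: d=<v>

d=0.2288

d^3_{2,1}(β=1.4046) via Wigner's sum:
c=cos(1.4046/2)=0.763358, s=sin(1.4046/2)=0.645975; N=√[120·1·24·2]=75.894664
k∈{0,1} keeps every argument non-negative
  k=0: (−1)^1·75.8947/(24)·0.7634^5·0.6460^1 = -0.529491
  k=1: (−1)^2·75.8947/(12)·0.7634^3·0.6460^3 = +0.758338
d^3_{2,1}(1.4046) = -0.529491 +0.758338 = +0.228847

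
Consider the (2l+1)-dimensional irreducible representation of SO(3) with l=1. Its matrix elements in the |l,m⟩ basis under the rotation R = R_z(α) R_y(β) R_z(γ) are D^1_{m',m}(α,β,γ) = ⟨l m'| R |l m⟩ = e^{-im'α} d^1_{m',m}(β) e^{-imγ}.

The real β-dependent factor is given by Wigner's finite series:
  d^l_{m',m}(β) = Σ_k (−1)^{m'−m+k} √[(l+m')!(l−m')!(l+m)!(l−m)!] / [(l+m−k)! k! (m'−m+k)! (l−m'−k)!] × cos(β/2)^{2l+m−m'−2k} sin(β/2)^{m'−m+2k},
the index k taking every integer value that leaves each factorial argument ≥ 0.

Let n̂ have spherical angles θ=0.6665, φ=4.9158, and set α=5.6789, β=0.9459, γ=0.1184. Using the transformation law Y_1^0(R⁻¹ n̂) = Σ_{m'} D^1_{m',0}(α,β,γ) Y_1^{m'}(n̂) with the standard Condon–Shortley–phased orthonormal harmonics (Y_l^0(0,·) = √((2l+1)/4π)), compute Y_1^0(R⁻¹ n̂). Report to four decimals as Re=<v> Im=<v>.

Need the full column D^1_{m',0} for m'=−1..1 at α=5.6789, β=0.9459, γ=0.1184.
cos(β/2)=0.890228, sin(β/2)=0.455514
d^1_{-1,0}: single k=1 term ⇒ +0.573480;  D = +0.471922-0.325837i
d^1_{0,0}: k∈[0..1] ⇒ +0.792507 -0.207493 = +0.585013;  D = +0.585013+0.000000i
d^1_{1,0}: single k=0 term ⇒ -0.573480;  D = -0.471922-0.325837i
Y_1^{m'}(θ=0.6665,φ=4.9158) and Σ D·Y over m':
  (+0.4719-0.3258i)·(+0.0431+0.2092i)  (+0.5850+0.0000i)·(+0.3840+0.0000i)  (-0.4719-0.3258i)·(-0.0431+0.2092i)
Y_1^0(R⁻¹ n̂) = +0.401719+0.000000i

Re=0.4017 Im=0.0000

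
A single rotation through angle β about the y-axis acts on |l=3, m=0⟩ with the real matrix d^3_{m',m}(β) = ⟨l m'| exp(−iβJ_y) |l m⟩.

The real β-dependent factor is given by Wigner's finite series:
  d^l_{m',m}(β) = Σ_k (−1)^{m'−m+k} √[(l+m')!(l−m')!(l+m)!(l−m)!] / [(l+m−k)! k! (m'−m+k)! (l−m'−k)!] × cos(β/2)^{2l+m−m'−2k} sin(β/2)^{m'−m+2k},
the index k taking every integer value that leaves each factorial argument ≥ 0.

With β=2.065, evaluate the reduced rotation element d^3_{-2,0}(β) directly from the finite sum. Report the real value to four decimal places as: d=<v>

d=-0.5034

d^3_{-2,0}(β=2.065) via Wigner's sum:
c=cos(2.065/2)=0.512674, s=sin(2.065/2)=0.858583; N=√[1·120·6·6]=65.726707
Admissible k: 2..3 (factorial args all ≥0)
  k=2: (−1)^0·65.7267/(12)·0.5127^4·0.8586^2 = +0.278927
  k=3: (−1)^1·65.7267/(12)·0.5127^2·0.8586^4 = -0.782300
d^3_{-2,0}(2.065) = +0.278927 -0.782300 = -0.503372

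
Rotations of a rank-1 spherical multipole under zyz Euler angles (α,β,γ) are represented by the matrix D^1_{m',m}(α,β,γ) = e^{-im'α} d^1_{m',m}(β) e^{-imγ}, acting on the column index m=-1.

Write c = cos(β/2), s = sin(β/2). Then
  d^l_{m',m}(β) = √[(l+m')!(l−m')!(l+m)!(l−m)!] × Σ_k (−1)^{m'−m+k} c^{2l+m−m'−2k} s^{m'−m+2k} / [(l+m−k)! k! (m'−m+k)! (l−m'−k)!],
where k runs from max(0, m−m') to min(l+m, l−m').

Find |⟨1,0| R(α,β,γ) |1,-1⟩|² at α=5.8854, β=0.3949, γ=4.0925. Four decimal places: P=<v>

P=0.0740

D^1_{0,-1}(5.8854,0.3949,4.0925) = e^{-i·0·5.8854}·d^1_{0,-1}(0.3949)·e^{-i·-1·4.0925}. Compute d first:
Half-angle: c=0.980570, s=0.196170. N=√(1·1·1·2)=1.414214
Admissible k: 0..0 (factorial args all ≥0)
  k=0: (−1)^1·1.4142/(1)·0.9806^1·0.1962^1 = -0.272035
d^1_{0,-1}(0.3949) = -0.272035
|D^1_{0,-1}|² = |d^1_{0,-1}(β)|² = (-0.272035)² = 0.074003 (the z-rotation phases have unit modulus)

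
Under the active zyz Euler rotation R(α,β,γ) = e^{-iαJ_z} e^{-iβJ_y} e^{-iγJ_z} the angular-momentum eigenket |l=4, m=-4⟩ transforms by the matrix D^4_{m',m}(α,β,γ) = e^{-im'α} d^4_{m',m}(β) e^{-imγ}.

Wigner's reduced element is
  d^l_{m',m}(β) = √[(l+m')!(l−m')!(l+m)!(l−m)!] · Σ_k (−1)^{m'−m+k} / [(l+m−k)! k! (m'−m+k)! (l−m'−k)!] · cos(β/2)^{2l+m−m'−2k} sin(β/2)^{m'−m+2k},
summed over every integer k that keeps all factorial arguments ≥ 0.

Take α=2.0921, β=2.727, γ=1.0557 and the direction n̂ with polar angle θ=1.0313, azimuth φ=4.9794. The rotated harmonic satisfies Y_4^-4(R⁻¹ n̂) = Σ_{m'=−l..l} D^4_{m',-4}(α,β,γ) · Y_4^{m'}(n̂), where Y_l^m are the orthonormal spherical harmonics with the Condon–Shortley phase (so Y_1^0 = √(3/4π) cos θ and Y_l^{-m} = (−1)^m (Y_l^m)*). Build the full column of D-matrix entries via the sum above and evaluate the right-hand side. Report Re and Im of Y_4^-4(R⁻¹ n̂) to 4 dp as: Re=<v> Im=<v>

Need the full column D^4_{m',-4} for m'=−4..4 at α=2.0921, β=2.727, γ=1.0557.
cos(β/2)=0.205815, sin(β/2)=0.978591
d^4_{-4,-4}: single k=0 term ⇒ +0.000003;  D = +0.000003+0.000000i
d^4_{-3,-4}: single k=0 term ⇒ -0.000043;  D = +0.000021+0.000038i
d^4_{-2,-4}: single k=0 term ⇒ +0.000385;  D = -0.000202+0.000328i
d^4_{-1,-4}: single k=0 term ⇒ -0.002590;  D = -0.002589-0.000082i
d^4_{0,-4}: single k=0 term ⇒ +0.013768;  D = -0.006474-0.012150i
d^4_{1,-4}: single k=0 term ⇒ -0.058550;  D = +0.031096-0.049610i
d^4_{2,-4}: single k=0 term ⇒ +0.196852;  D = +0.196705+0.007597i
d^4_{3,-4}: single k=0 term ⇒ -0.500300;  D = +0.232227+0.443137i
d^4_{4,-4}: single k=0 term ⇒ +0.841026;  D = -0.451569+0.709514i
Y_4^{m'}(θ=1.0313,φ=4.9794) and Σ D·Y over m':
  (+0.0000+0.0000i)·(+0.1155-0.2101i)  (+0.0000+0.0000i)·(-0.2916-0.2826i)  (-0.0002+0.0003i)·(-0.1796+0.1062i)  (-0.0026-0.0001i)·(-0.0634-0.2318i)  (-0.0065-0.0122i)·(-0.2623+0.0000i)  (+0.0311-0.0496i)·(+0.0634-0.2318i)  (+0.1967+0.0076i)·(-0.1796-0.1062i)  (+0.2322+0.4431i)·(+0.2916-0.2826i)  (-0.4516+0.7095i)·(+0.1155+0.2101i)
Y_4^-4(R⁻¹ n̂) = -0.050496+0.021767i

Re=-0.0505 Im=0.0218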